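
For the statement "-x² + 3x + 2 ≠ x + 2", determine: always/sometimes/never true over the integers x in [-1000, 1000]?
Holds at x = 1: LHS = -1² + 3·1 + 2 = 4, RHS = 1 + 2 = 3; 4 ≠ 3 — holds
Fails at x = 0: LHS = -0² + 3·0 + 2 = 2, RHS = 0 + 2 = 2; 2 ≠ 2 — FAILS
It is satisfied by some integers in the range but not all.

Answer: Sometimes true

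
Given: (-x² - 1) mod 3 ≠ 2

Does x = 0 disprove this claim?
Substitute x = 0 into the relation:
x = 0: LHS = (-0² - 1) mod 3 = (-1) mod 3 = 2; 2 ≠ 2 — FAILS

Since the claim fails at x = 0, this value is a counterexample.

Answer: Yes, x = 0 is a counterexample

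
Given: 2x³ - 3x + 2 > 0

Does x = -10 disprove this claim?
Substitute x = -10 into the relation:
x = -10: LHS = 2·(-10)³ - 3·(-10) + 2 = -1968; -1968 > 0 — FAILS

Since the claim fails at x = -10, this value is a counterexample.

Answer: Yes, x = -10 is a counterexample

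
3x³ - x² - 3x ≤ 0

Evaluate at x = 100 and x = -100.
x = 100: LHS = 3·100³ - 100² - 3·100 = 2989700; 2989700 ≤ 0 — FAILS
x = -100: LHS = 3·(-100)³ - (-100)² - 3·(-100) = -3009700; -3009700 ≤ 0 — holds

Answer: Partially: fails for x = 100, holds for x = -100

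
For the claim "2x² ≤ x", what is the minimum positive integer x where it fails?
Testing positive integers:
x = 1: LHS = 2·1² = 2; 2 ≤ 1 — FAILS  ← smallest positive counterexample

Answer: x = 1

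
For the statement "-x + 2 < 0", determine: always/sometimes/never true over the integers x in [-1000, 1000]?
Holds at x = 3: LHS = -3 + 2 = -1; -1 < 0 — holds
Fails at x = 0: LHS = -0 + 2 = 2; 2 < 0 — FAILS
It is satisfied by some integers in the range but not all.

Answer: Sometimes true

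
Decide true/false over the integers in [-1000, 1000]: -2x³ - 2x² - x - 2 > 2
The claim fails at x = 0:
x = 0: LHS = -2·0³ - 2·0² - 0 - 2 = -2; -2 > 2 — FAILS

Because a single integer refutes it, the statement is false.

Answer: False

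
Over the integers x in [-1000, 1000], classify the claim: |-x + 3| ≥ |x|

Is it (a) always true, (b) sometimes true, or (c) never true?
Holds at x = 0: LHS = |-0 + 3| = |3| = 3, RHS = |0| = 0; 3 ≥ 0 — holds
Fails at x = 2: LHS = |-2 + 3| = |1| = 1, RHS = |2| = 2; 1 ≥ 2 — FAILS
It is satisfied by some integers in the range but not all.

Answer: Sometimes true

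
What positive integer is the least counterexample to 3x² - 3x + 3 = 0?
Testing positive integers:
x = 1: LHS = 3·1² - 3·1 + 3 = 3; 3 = 0 — FAILS  ← smallest positive counterexample

Answer: x = 1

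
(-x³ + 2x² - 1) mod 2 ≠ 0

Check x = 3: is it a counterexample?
Substitute x = 3 into the relation:
x = 3: LHS = (-3³ + 2·3² - 1) mod 2 = (-10) mod 2 = 0; 0 ≠ 0 — FAILS

Since the claim fails at x = 3, this value is a counterexample.

Answer: Yes, x = 3 is a counterexample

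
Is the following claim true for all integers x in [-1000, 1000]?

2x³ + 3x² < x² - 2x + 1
The claim fails at x = 1:
x = 1: LHS = 2·1³ + 3·1² = 5, RHS = 1² - 2·1 + 1 = 0; 5 < 0 — FAILS

Because a single integer refutes it, the statement is false.

Answer: False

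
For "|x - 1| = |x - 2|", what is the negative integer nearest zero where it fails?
Testing negative integers from -1 downward:
x = -1: LHS = |(-1) - 1| = |-2| = 2, RHS = |(-1) - 2| = |-3| = 3; 2 = 3 — FAILS  ← closest negative counterexample to 0

Answer: x = -1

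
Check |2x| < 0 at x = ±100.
x = 100: LHS = |2·100| = |200| = 200; 200 < 0 — FAILS
x = -100: LHS = |2·(-100)| = |-200| = 200; 200 < 0 — FAILS

Answer: No, fails for both x = 100 and x = -100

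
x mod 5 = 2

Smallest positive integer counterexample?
Testing positive integers:
x = 1: LHS = 1 mod 5 = 1; 1 = 2 — FAILS  ← smallest positive counterexample

Answer: x = 1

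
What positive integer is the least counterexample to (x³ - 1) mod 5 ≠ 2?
Testing positive integers:
x = 1: LHS = (1³ - 1) mod 5 = 0 mod 5 = 0; 0 ≠ 2 — holds
x = 2: LHS = (2³ - 1) mod 5 = 7 mod 5 = 2; 2 ≠ 2 — FAILS  ← smallest positive counterexample

Answer: x = 2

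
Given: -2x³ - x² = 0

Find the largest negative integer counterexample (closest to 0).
Testing negative integers from -1 downward:
x = -1: LHS = -2·(-1)³ - (-1)² = 1; 1 = 0 — FAILS  ← closest negative counterexample to 0

Answer: x = -1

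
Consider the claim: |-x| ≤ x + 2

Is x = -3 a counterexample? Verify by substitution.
Substitute x = -3 into the relation:
x = -3: LHS = |-(-3)| = |3| = 3, RHS = (-3) + 2 = -1; 3 ≤ -1 — FAILS

Since the claim fails at x = -3, this value is a counterexample.

Answer: Yes, x = -3 is a counterexample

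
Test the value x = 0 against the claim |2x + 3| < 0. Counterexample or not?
Substitute x = 0 into the relation:
x = 0: LHS = |2·0 + 3| = |3| = 3; 3 < 0 — FAILS

Since the claim fails at x = 0, this value is a counterexample.

Answer: Yes, x = 0 is a counterexample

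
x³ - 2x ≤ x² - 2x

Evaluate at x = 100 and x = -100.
x = 100: LHS = 100³ - 2·100 = 999800, RHS = 100² - 2·100 = 9800; 999800 ≤ 9800 — FAILS
x = -100: LHS = (-100)³ - 2·(-100) = -999800, RHS = (-100)² - 2·(-100) = 10200; -999800 ≤ 10200 — holds

Answer: Partially: fails for x = 100, holds for x = -100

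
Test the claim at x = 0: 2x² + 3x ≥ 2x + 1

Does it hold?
x = 0: LHS = 2·0² + 3·0 = 0, RHS = 2·0 + 1 = 1; 0 ≥ 1 — FAILS

The relation fails at x = 0, so x = 0 is a counterexample.

Answer: No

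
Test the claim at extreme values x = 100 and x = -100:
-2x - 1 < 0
x = 100: LHS = -2·100 - 1 = -201; -201 < 0 — holds
x = -100: LHS = -2·(-100) - 1 = 199; 199 < 0 — FAILS

Answer: Partially: holds for x = 100, fails for x = -100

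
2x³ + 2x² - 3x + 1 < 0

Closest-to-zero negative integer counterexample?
Testing negative integers from -1 downward:
x = -1: LHS = 2·(-1)³ + 2·(-1)² - 3·(-1) + 1 = 4; 4 < 0 — FAILS  ← closest negative counterexample to 0

Answer: x = -1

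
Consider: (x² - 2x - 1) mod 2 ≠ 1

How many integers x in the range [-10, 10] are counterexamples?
Counterexamples in [-10, 10]: {-10, -8, -6, -4, -2, 0, 2, 4, 6, 8, 10}.

Counting them gives 11 values.

Answer: 11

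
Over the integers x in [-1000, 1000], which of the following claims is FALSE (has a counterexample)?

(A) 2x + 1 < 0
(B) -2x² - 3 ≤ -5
(A) x = 0: LHS = 2·0 + 1 = 1; 1 < 0 — FAILS
(B) x = 0: LHS = -2·0² - 3 = -3; -3 ≤ -5 — FAILS

Answer: Both A and B are false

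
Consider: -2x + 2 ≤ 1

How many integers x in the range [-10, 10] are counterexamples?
Counterexamples in [-10, 10]: {-10, -9, -8, -7, -6, -5, -4, -3, -2, -1, 0}.

Counting them gives 11 values.

Answer: 11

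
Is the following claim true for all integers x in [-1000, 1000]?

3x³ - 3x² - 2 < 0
The claim fails at x = 2:
x = 2: LHS = 3·2³ - 3·2² - 2 = 10; 10 < 0 — FAILS

Because a single integer refutes it, the statement is false.

Answer: False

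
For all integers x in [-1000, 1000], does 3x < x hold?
The claim fails at x = 0:
x = 0: LHS = 3·0 = 0; 0 < 0 — FAILS

Because a single integer refutes it, the statement is false.

Answer: False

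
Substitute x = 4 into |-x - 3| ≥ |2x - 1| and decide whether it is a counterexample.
Substitute x = 4 into the relation:
x = 4: LHS = |-4 - 3| = |-7| = 7, RHS = |2·4 - 1| = |7| = 7; 7 ≥ 7 — holds

The claim holds here, so x = 4 is not a counterexample. (A counterexample exists elsewhere, e.g. x = -1.)

Answer: No, x = 4 is not a counterexample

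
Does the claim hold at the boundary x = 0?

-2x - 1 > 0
x = 0: LHS = -2·0 - 1 = -1; -1 > 0 — FAILS

The relation fails at x = 0, so x = 0 is a counterexample.

Answer: No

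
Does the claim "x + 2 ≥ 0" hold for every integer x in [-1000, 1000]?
The claim fails at x = -3:
x = -3: LHS = (-3) + 2 = -1; -1 ≥ 0 — FAILS

Because a single integer refutes it, the statement is false.

Answer: False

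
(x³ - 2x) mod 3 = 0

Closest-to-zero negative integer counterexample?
Testing negative integers from -1 downward:
x = -1: LHS = ((-1)³ - 2·(-1)) mod 3 = 1 mod 3 = 1; 1 = 0 — FAILS  ← closest negative counterexample to 0

Answer: x = -1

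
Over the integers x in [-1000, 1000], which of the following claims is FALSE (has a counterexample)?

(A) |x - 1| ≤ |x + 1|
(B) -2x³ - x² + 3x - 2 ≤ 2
(A) x = -1: LHS = |(-1) - 1| = |-2| = 2, RHS = |(-1) + 1| = |0| = 0; 2 ≤ 0 — FAILS
(B) x = -2: LHS = -2·(-2)³ - (-2)² + 3·(-2) - 2 = 4; 4 ≤ 2 — FAILS

Answer: Both A and B are false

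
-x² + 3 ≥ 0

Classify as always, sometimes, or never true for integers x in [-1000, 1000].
Holds at x = 0: LHS = -0² + 3 = 3; 3 ≥ 0 — holds
Fails at x = 2: LHS = -2² + 3 = -1; -1 ≥ 0 — FAILS
It is satisfied by some integers in the range but not all.

Answer: Sometimes true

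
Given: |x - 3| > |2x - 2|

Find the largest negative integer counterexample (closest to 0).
Testing negative integers from -1 downward:
x = -1: LHS = |(-1) - 3| = |-4| = 4, RHS = |2·(-1) - 2| = |-4| = 4; 4 > 4 — FAILS  ← closest negative counterexample to 0

Answer: x = -1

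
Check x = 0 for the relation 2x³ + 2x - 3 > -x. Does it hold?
x = 0: LHS = 2·0³ + 2·0 - 3 = -3, RHS = -0 = 0; -3 > 0 — FAILS

The relation fails at x = 0, so x = 0 is a counterexample.

Answer: No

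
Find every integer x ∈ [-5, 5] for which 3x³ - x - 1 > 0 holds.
Holds for: {1, 2, 3, 4, 5}
Fails for: {-5, -4, -3, -2, -1, 0}

Answer: {1, 2, 3, 4, 5}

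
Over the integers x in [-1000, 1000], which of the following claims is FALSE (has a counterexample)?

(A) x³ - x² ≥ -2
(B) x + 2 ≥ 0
(A) x = -2: LHS = (-2)³ - (-2)² = -12; -12 ≥ -2 — FAILS
(B) x = -3: LHS = (-3) + 2 = -1; -1 ≥ 0 — FAILS

Answer: Both A and B are false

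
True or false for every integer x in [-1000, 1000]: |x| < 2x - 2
The claim fails at x = 0:
x = 0: LHS = |0| = 0, RHS = 2·0 - 2 = -2; 0 < -2 — FAILS

Because a single integer refutes it, the statement is false.

Answer: False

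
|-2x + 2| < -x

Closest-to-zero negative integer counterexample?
Testing negative integers from -1 downward:
x = -1: LHS = |-2·(-1) + 2| = |4| = 4, RHS = -(-1) = 1; 4 < 1 — FAILS  ← closest negative counterexample to 0

Answer: x = -1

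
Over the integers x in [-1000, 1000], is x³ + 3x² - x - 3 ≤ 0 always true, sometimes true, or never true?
Holds at x = 0: LHS = 0³ + 3·0² - 0 - 3 = -3; -3 ≤ 0 — holds
Fails at x = 2: LHS = 2³ + 3·2² - 2 - 3 = 15; 15 ≤ 0 — FAILS
It is satisfied by some integers in the range but not all.

Answer: Sometimes true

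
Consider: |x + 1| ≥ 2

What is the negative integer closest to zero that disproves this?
Testing negative integers from -1 downward:
x = -1: LHS = |(-1) + 1| = |0| = 0; 0 ≥ 2 — FAILS  ← closest negative counterexample to 0

Answer: x = -1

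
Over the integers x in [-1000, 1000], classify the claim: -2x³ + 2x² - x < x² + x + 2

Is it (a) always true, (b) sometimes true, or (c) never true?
Holds at x = 0: LHS = -2·0³ + 2·0² - 0 = 0, RHS = 0² + 0 + 2 = 2; 0 < 2 — holds
Fails at x = -1: LHS = -2·(-1)³ + 2·(-1)² - (-1) = 5, RHS = (-1)² + (-1) + 2 = 2; 5 < 2 — FAILS
It is satisfied by some integers in the range but not all.

Answer: Sometimes true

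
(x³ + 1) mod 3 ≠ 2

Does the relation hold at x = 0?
x = 0: LHS = (0³ + 1) mod 3 = 1 mod 3 = 1; 1 ≠ 2 — holds

The relation is satisfied at x = 0.

Answer: Yes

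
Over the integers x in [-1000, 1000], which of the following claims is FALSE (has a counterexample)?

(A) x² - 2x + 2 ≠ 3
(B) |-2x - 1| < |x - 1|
(A) Track d = LHS − RHS over the integers in [-1000, 1000]. Equality would need d = 0, but d changes sign only between consecutive integers, jumping over 0:
x = -1: LHS = (-1)² - 2·(-1) + 2 = 5; 5 ≠ 3 — holds  (d = 2)
x = 0: LHS = 0² - 2·0 + 2 = 2; 2 ≠ 3 — holds  (d = -1)
x = 2: LHS = 2² - 2·2 + 2 = 2; 2 ≠ 3 — holds  (d = -1)
x = 3: LHS = 3² - 2·3 + 2 = 5; 5 ≠ 3 — holds  (d = 2)
Away from these crossings d keeps a constant sign, and checking every integer in [-1000, 1000] confirms d ≠ 0 throughout. Hence the two sides are never equal, so the relation holds for every integer in [-1000, 1000].

(B) x = 0: LHS = |-2·0 - 1| = |-1| = 1, RHS = |0 - 1| = |-1| = 1; 1 < 1 — FAILS

Only (B) has a counterexample.

Answer: B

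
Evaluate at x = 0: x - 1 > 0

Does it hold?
x = 0: LHS = 0 - 1 = -1; -1 > 0 — FAILS

The relation fails at x = 0, so x = 0 is a counterexample.

Answer: No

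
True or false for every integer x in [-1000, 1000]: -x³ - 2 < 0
The claim fails at x = -2:
x = -2: LHS = -(-2)³ - 2 = 6; 6 < 0 — FAILS

Because a single integer refutes it, the statement is false.

Answer: False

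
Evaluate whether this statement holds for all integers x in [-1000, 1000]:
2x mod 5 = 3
The claim fails at x = 0:
x = 0: LHS = (2·0) mod 5 = 0 mod 5 = 0; 0 = 3 — FAILS

Because a single integer refutes it, the statement is false.

Answer: False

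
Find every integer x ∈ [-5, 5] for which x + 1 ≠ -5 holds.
Over all integers in [-5, 5], LHS − RHS is always positive; it is smallest at x = -5, where it equals 1:
x = -5: LHS = (-5) + 1 = -4; -4 ≠ -5 — holds
At the ends of the range:
x = 5: LHS = 5 + 1 = 6; 6 ≠ -5 — holds
Hence LHS − RHS is never 0, i.e. the two sides are never equal, so the relation holds for every integer in [-5, 5].

Answer: All integers in [-5, 5]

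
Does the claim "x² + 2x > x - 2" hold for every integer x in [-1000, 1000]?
Over all integers in [-1000, 1000], LHS − RHS is smallest at x = 0, where it equals 2:
x = 0: LHS = 0² + 2·0 = 0, RHS = 0 - 2 = -2; 0 > -2 — holds
At the ends of the range:
x = -1000: LHS = (-1000)² + 2·(-1000) = 998000, RHS = (-1000) - 2 = -1002; 998000 > -1002 — holds
x = 1000: LHS = 1000² + 2·1000 = 1002000, RHS = 1000 - 2 = 998; 1002000 > 998 — holds
Hence LHS − RHS is never zero or negative, i.e. LHS > RHS throughout, so the relation holds for every integer in [-1000, 1000].

No counterexample exists.

Answer: True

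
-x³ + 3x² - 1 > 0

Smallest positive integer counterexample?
Testing positive integers:
x = 1: LHS = -1³ + 3·1² - 1 = 1; 1 > 0 — holds
x = 2: LHS = -2³ + 3·2² - 1 = 3; 3 > 0 — holds
x = 3: LHS = -3³ + 3·3² - 1 = -1; -1 > 0 — FAILS  ← smallest positive counterexample

Answer: x = 3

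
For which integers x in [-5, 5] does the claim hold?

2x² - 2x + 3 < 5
Holds for: {0, 1}
Fails for: {-5, -4, -3, -2, -1, 2, 3, 4, 5}

Answer: {0, 1}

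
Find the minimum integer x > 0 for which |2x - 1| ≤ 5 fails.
Testing positive integers:
x = 1: LHS = |2·1 - 1| = |1| = 1; 1 ≤ 5 — holds
x = 2: LHS = |2·2 - 1| = |3| = 3; 3 ≤ 5 — holds
x = 3: LHS = |2·3 - 1| = |5| = 5; 5 ≤ 5 — holds
x = 4: LHS = |2·4 - 1| = |7| = 7; 7 ≤ 5 — FAILS  ← smallest positive counterexample

Answer: x = 4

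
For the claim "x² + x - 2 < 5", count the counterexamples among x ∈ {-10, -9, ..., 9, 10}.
Counterexamples in [-10, 10]: {-10, -9, -8, -7, -6, -5, -4, 3, 4, 5, 6, 7, 8, 9, 10}.

Counting them gives 15 values.

Answer: 15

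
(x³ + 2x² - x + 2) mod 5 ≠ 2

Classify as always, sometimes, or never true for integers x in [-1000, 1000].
Holds at x = 1: LHS = (1³ + 2·1² - 1 + 2) mod 5 = 4 mod 5 = 4; 4 ≠ 2 — holds
Fails at x = 0: LHS = (0³ + 2·0² - 0 + 2) mod 5 = 2 mod 5 = 2; 2 ≠ 2 — FAILS
It is satisfied by some integers in the range but not all.

Answer: Sometimes true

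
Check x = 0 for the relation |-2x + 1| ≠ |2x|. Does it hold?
x = 0: LHS = |-2·0 + 1| = |1| = 1, RHS = |2·0| = |0| = 0; 1 ≠ 0 — holds

The relation is satisfied at x = 0.

Answer: Yes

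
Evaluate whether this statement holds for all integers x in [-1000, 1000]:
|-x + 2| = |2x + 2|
The claim fails at x = 1:
x = 1: LHS = |-1 + 2| = |1| = 1, RHS = |2·1 + 2| = |4| = 4; 1 = 4 — FAILS

Because a single integer refutes it, the statement is false.

Answer: False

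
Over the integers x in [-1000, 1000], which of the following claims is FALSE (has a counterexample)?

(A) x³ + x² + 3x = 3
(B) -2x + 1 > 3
(A) x = 0: LHS = 0³ + 0² + 3·0 = 0; 0 = 3 — FAILS
(B) x = 0: LHS = -2·0 + 1 = 1; 1 > 3 — FAILS

Answer: Both A and B are false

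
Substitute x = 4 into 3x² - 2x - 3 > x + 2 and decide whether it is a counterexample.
Substitute x = 4 into the relation:
x = 4: LHS = 3·4² - 2·4 - 3 = 37, RHS = 4 + 2 = 6; 37 > 6 — holds

The claim holds here, so x = 4 is not a counterexample. (A counterexample exists elsewhere, e.g. x = 0.)

Answer: No, x = 4 is not a counterexample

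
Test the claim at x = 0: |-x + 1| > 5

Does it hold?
x = 0: LHS = |-0 + 1| = |1| = 1; 1 > 5 — FAILS

The relation fails at x = 0, so x = 0 is a counterexample.

Answer: No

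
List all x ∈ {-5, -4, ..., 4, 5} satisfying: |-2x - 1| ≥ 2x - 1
Over all integers in [-5, 5], LHS − RHS is smallest at x = 0, where it equals 2:
x = 0: LHS = |-2·0 - 1| = |-1| = 1, RHS = 2·0 - 1 = -1; 1 ≥ -1 — holds
At the ends of the range:
x = -5: LHS = |-2·(-5) - 1| = |9| = 9, RHS = 2·(-5) - 1 = -11; 9 ≥ -11 — holds
x = 5: LHS = |-2·5 - 1| = |-11| = 11, RHS = 2·5 - 1 = 9; 11 ≥ 9 — holds
Hence LHS − RHS is never negative, i.e. LHS ≥ RHS throughout, so the relation holds for every integer in [-5, 5].

Answer: All integers in [-5, 5]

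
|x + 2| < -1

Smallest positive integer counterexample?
Testing positive integers:
x = 1: LHS = |1 + 2| = |3| = 3; 3 < -1 — FAILS  ← smallest positive counterexample

Answer: x = 1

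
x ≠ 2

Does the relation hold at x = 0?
x = 0: 0 ≠ 2 — holds

The relation is satisfied at x = 0.

Answer: Yes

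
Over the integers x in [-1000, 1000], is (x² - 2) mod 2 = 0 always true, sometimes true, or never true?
Holds at x = 0: LHS = (0² - 2) mod 2 = (-2) mod 2 = 0; 0 = 0 — holds
Fails at x = 1: LHS = (1² - 2) mod 2 = (-1) mod 2 = 1; 1 = 0 — FAILS
It is satisfied by some integers in the range but not all.

Answer: Sometimes true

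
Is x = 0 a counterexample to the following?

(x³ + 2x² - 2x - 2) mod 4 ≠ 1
Substitute x = 0 into the relation:
x = 0: LHS = (0³ + 2·0² - 2·0 - 2) mod 4 = (-2) mod 4 = 2; 2 ≠ 1 — holds

The claim holds here, so x = 0 is not a counterexample. (A counterexample exists elsewhere, e.g. x = -1.)

Answer: No, x = 0 is not a counterexample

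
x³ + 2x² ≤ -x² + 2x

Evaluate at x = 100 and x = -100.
x = 100: LHS = 100³ + 2·100² = 1020000, RHS = -100² + 2·100 = -9800; 1020000 ≤ -9800 — FAILS
x = -100: LHS = (-100)³ + 2·(-100)² = -980000, RHS = -(-100)² + 2·(-100) = -10200; -980000 ≤ -10200 — holds

Answer: Partially: fails for x = 100, holds for x = -100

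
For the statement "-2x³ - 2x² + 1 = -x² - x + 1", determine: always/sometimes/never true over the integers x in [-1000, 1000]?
Holds at x = 0: LHS = -2·0³ - 2·0² + 1 = 1, RHS = -0² - 0 + 1 = 1; 1 = 1 — holds
Fails at x = 1: LHS = -2·1³ - 2·1² + 1 = -3, RHS = -1² - 1 + 1 = -1; -3 = -1 — FAILS
It is satisfied by some integers in the range but not all.

Answer: Sometimes true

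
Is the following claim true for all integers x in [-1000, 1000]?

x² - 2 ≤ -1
The claim fails at x = 2:
x = 2: LHS = 2² - 2 = 2; 2 ≤ -1 — FAILS

Because a single integer refutes it, the statement is false.

Answer: False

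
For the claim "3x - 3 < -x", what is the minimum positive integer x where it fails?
Testing positive integers:
x = 1: LHS = 3·1 - 3 = 0; 0 < -1 — FAILS  ← smallest positive counterexample

Answer: x = 1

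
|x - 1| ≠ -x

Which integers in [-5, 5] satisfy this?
Over all integers in [-5, 5], LHS − RHS is always positive; it is smallest at x = 0, where it equals 1:
x = 0: LHS = |0 - 1| = |-1| = 1, RHS = -0 = 0; 1 ≠ 0 — holds
At the ends of the range:
x = -5: LHS = |(-5) - 1| = |-6| = 6, RHS = -(-5) = 5; 6 ≠ 5 — holds
x = 5: LHS = |5 - 1| = |4| = 4; 4 ≠ -5 — holds
Hence LHS − RHS is never 0, i.e. the two sides are never equal, so the relation holds for every integer in [-5, 5].

Answer: All integers in [-5, 5]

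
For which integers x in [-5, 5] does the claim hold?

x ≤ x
Over all integers in [-5, 5], LHS − RHS is largest at x = 0, where it equals 0:
x = 0: 0 ≤ 0 — holds
At the ends of the range:
x = -5: -5 ≤ -5 — holds
x = 5: 5 ≤ 5 — holds
Hence LHS − RHS is never positive, i.e. LHS ≤ RHS throughout, so the relation holds for every integer in [-5, 5].

Answer: All integers in [-5, 5]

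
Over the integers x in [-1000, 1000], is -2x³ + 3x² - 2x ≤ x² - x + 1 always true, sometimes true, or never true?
Holds at x = 0: LHS = -2·0³ + 3·0² - 2·0 = 0, RHS = 0² - 0 + 1 = 1; 0 ≤ 1 — holds
Fails at x = -1: LHS = -2·(-1)³ + 3·(-1)² - 2·(-1) = 7, RHS = (-1)² - (-1) + 1 = 3; 7 ≤ 3 — FAILS
It is satisfied by some integers in the range but not all.

Answer: Sometimes true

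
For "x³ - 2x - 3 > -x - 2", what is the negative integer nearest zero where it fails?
Testing negative integers from -1 downward:
x = -1: LHS = (-1)³ - 2·(-1) - 3 = -2, RHS = -(-1) - 2 = -1; -2 > -1 — FAILS  ← closest negative counterexample to 0

Answer: x = -1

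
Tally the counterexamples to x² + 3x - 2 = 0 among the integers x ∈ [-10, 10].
Counterexamples in [-10, 10]: {-10, -9, -8, -7, -6, -5, -4, -3, -2, -1, 0, 1, 2, 3, 4, 5, 6, 7, 8, 9, 10}.

Counting them gives 21 values.

Answer: 21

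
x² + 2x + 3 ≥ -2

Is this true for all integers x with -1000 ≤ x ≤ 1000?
Over all integers in [-1000, 1000], LHS − RHS is smallest at x = -1, where it equals 4:
x = -1: LHS = (-1)² + 2·(-1) + 3 = 2; 2 ≥ -2 — holds
At the ends of the range:
x = -1000: LHS = (-1000)² + 2·(-1000) + 3 = 998003; 998003 ≥ -2 — holds
x = 1000: LHS = 1000² + 2·1000 + 3 = 1002003; 1002003 ≥ -2 — holds
Hence LHS − RHS is never negative, i.e. LHS ≥ RHS throughout, so the relation holds for every integer in [-1000, 1000].

No counterexample exists.

Answer: True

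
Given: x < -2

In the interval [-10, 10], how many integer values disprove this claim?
Counterexamples in [-10, 10]: {-2, -1, 0, 1, 2, 3, 4, 5, 6, 7, 8, 9, 10}.

Counting them gives 13 values.

Answer: 13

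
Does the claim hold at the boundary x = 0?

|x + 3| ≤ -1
x = 0: LHS = |0 + 3| = |3| = 3; 3 ≤ -1 — FAILS

The relation fails at x = 0, so x = 0 is a counterexample.

Answer: No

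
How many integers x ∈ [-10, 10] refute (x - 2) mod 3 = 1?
Counterexamples in [-10, 10]: {-10, -8, -7, -5, -4, -2, -1, 1, 2, 4, 5, 7, 8, 10}.

Counting them gives 14 values.

Answer: 14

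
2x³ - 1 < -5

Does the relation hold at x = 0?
x = 0: LHS = 2·0³ - 1 = -1; -1 < -5 — FAILS

The relation fails at x = 0, so x = 0 is a counterexample.

Answer: No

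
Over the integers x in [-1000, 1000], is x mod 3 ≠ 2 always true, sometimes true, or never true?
Holds at x = 0: LHS = 0 mod 3 = 0; 0 ≠ 2 — holds
Fails at x = -1: LHS = (-1) mod 3 = 2; 2 ≠ 2 — FAILS
It is satisfied by some integers in the range but not all.

Answer: Sometimes true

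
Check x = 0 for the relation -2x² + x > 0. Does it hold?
x = 0: LHS = -2·0² + 0 = 0; 0 > 0 — FAILS

The relation fails at x = 0, so x = 0 is a counterexample.

Answer: No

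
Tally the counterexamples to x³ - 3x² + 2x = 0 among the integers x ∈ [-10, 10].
Counterexamples in [-10, 10]: {-10, -9, -8, -7, -6, -5, -4, -3, -2, -1, 3, 4, 5, 6, 7, 8, 9, 10}.

Counting them gives 18 values.

Answer: 18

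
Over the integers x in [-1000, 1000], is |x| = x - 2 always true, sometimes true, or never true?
Over all integers in [-1000, 1000], LHS − RHS is always positive; it is smallest at x = 0, where it equals 2:
x = 0: LHS = |0| = 0, RHS = 0 - 2 = -2; 0 = -2 — FAILS
At the ends of the range:
x = -1000: LHS = |-1000| = 1000, RHS = (-1000) - 2 = -1002; 1000 = -1002 — FAILS
x = 1000: LHS = |1000| = 1000, RHS = 1000 - 2 = 998; 1000 = 998 — FAILS
Hence LHS − RHS is never 0, i.e. the two sides are never equal, so the claimed relation (=) fails for every integer in [-1000, 1000].

No integer in the range satisfies it.

Answer: Never true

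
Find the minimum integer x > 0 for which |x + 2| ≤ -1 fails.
Testing positive integers:
x = 1: LHS = |1 + 2| = |3| = 3; 3 ≤ -1 — FAILS  ← smallest positive counterexample

Answer: x = 1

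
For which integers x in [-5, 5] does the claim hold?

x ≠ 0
Holds for: {-5, -4, -3, -2, -1, 1, 2, 3, 4, 5}
Fails for: {0}

Answer: {-5, -4, -3, -2, -1, 1, 2, 3, 4, 5}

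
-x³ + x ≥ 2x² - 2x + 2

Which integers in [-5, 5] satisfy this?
Holds for: {-5, -4}
Fails for: {-3, -2, -1, 0, 1, 2, 3, 4, 5}

Answer: {-5, -4}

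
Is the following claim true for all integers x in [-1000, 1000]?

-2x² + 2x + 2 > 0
The claim fails at x = -1:
x = -1: LHS = -2·(-1)² + 2·(-1) + 2 = -2; -2 > 0 — FAILS

Because a single integer refutes it, the statement is false.

Answer: False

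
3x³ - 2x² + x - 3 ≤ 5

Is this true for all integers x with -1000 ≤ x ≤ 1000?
The claim fails at x = 2:
x = 2: LHS = 3·2³ - 2·2² + 2 - 3 = 15; 15 ≤ 5 — FAILS

Because a single integer refutes it, the statement is false.

Answer: False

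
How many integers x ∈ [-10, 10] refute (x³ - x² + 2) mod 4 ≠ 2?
Counterexamples in [-10, 10]: {-10, -8, -7, -6, -4, -3, -2, 0, 1, 2, 4, 5, 6, 8, 9, 10}.

Counting them gives 16 values.

Answer: 16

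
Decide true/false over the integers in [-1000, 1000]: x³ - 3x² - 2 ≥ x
The claim fails at x = 0:
x = 0: LHS = 0³ - 3·0² - 2 = -2; -2 ≥ 0 — FAILS

Because a single integer refutes it, the statement is false.

Answer: False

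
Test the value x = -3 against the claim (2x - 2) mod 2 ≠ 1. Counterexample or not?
Substitute x = -3 into the relation:
x = -3: LHS = (2·(-3) - 2) mod 2 = (-8) mod 2 = 0; 0 ≠ 1 — holds

The relation holds at x = -3, so it is not a counterexample.

Answer: No, x = -3 is not a counterexample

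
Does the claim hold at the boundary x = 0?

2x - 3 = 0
x = 0: LHS = 2·0 - 3 = -3; -3 = 0 — FAILS

The relation fails at x = 0, so x = 0 is a counterexample.

Answer: No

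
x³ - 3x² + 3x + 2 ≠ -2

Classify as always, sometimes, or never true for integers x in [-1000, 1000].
Track d = LHS − RHS over the integers in [-1000, 1000]. Equality would need d = 0, but d changes sign only between consecutive integers, jumping over 0:
x = -1: LHS = (-1)³ - 3·(-1)² + 3·(-1) + 2 = -5; -5 ≠ -2 — holds  (d = -3)
x = 0: LHS = 0³ - 3·0² + 3·0 + 2 = 2; 2 ≠ -2 — holds  (d = 4)
Away from these crossings d keeps a constant sign, and checking every integer in [-1000, 1000] confirms d ≠ 0 throughout. Hence the two sides are never equal, so the relation holds for every integer in [-1000, 1000].

No counterexample exists.

Answer: Always true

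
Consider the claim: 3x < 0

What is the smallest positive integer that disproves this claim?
Testing positive integers:
x = 1: LHS = 3·1 = 3; 3 < 0 — FAILS  ← smallest positive counterexample

Answer: x = 1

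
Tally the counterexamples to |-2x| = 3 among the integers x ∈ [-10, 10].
Counterexamples in [-10, 10]: {-10, -9, -8, -7, -6, -5, -4, -3, -2, -1, 0, 1, 2, 3, 4, 5, 6, 7, 8, 9, 10}.

Counting them gives 21 values.

Answer: 21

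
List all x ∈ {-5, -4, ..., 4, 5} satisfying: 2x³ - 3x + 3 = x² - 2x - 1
Track d = LHS − RHS over the integers in [-5, 5]. Equality would need d = 0, but d changes sign only between consecutive integers, jumping over 0:
x = -2: LHS = 2·(-2)³ - 3·(-2) + 3 = -7, RHS = (-2)² - 2·(-2) - 1 = 7; -7 = 7 — FAILS  (d = -14)
x = -1: LHS = 2·(-1)³ - 3·(-1) + 3 = 4, RHS = (-1)² - 2·(-1) - 1 = 2; 4 = 2 — FAILS  (d = 2)
Away from these crossings d keeps a constant sign, and checking every integer in [-5, 5] confirms d ≠ 0 throughout. Hence the two sides are never equal, so the claimed relation (=) fails for every integer in [-5, 5].

Answer: None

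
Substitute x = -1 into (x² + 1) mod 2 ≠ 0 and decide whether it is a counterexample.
Substitute x = -1 into the relation:
x = -1: LHS = ((-1)² + 1) mod 2 = 2 mod 2 = 0; 0 ≠ 0 — FAILS

Since the claim fails at x = -1, this value is a counterexample.

Answer: Yes, x = -1 is a counterexample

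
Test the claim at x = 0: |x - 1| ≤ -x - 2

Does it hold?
x = 0: LHS = |0 - 1| = |-1| = 1, RHS = -0 - 2 = -2; 1 ≤ -2 — FAILS

The relation fails at x = 0, so x = 0 is a counterexample.

Answer: No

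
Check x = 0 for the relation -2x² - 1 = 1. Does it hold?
x = 0: LHS = -2·0² - 1 = -1; -1 = 1 — FAILS

The relation fails at x = 0, so x = 0 is a counterexample.

Answer: No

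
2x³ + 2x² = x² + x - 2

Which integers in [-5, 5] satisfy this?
Track d = LHS − RHS over the integers in [-5, 5]. Equality would need d = 0, but d changes sign only between consecutive integers, jumping over 0:
x = -2: LHS = 2·(-2)³ + 2·(-2)² = -8, RHS = (-2)² + (-2) - 2 = 0; -8 = 0 — FAILS  (d = -8)
x = -1: LHS = 2·(-1)³ + 2·(-1)² = 0, RHS = (-1)² + (-1) - 2 = -2; 0 = -2 — FAILS  (d = 2)
Away from these crossings d keeps a constant sign, and checking every integer in [-5, 5] confirms d ≠ 0 throughout. Hence the two sides are never equal, so the claimed relation (=) fails for every integer in [-5, 5].

Answer: None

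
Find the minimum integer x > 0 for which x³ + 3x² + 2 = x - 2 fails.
Testing positive integers:
x = 1: LHS = 1³ + 3·1² + 2 = 6, RHS = 1 - 2 = -1; 6 = -1 — FAILS  ← smallest positive counterexample

Answer: x = 1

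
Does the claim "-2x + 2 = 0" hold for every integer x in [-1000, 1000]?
The claim fails at x = 0:
x = 0: LHS = -2·0 + 2 = 2; 2 = 0 — FAILS

Because a single integer refutes it, the statement is false.

Answer: False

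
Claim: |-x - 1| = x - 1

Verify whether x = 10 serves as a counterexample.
Substitute x = 10 into the relation:
x = 10: LHS = |-10 - 1| = |-11| = 11, RHS = 10 - 1 = 9; 11 = 9 — FAILS

Since the claim fails at x = 10, this value is a counterexample.

Answer: Yes, x = 10 is a counterexample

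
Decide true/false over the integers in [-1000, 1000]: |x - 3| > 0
The claim fails at x = 3:
x = 3: LHS = |3 - 3| = |0| = 0; 0 > 0 — FAILS

Because a single integer refutes it, the statement is false.

Answer: False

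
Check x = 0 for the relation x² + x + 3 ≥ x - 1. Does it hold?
x = 0: LHS = 0² + 0 + 3 = 3, RHS = 0 - 1 = -1; 3 ≥ -1 — holds

The relation is satisfied at x = 0.

Answer: Yes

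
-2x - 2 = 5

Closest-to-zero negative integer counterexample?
Testing negative integers from -1 downward:
x = -1: LHS = -2·(-1) - 2 = 0; 0 = 5 — FAILS  ← closest negative counterexample to 0

Answer: x = -1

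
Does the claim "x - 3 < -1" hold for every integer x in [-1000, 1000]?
The claim fails at x = 2:
x = 2: LHS = 2 - 3 = -1; -1 < -1 — FAILS

Because a single integer refutes it, the statement is false.

Answer: False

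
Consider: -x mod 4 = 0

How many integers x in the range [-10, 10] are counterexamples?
Counterexamples in [-10, 10]: {-10, -9, -7, -6, -5, -3, -2, -1, 1, 2, 3, 5, 6, 7, 9, 10}.

Counting them gives 16 values.

Answer: 16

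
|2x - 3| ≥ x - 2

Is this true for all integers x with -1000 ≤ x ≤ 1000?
Over all integers in [-1000, 1000], LHS − RHS is smallest at x = 2, where it equals 1:
x = 2: LHS = |2·2 - 3| = |1| = 1, RHS = 2 - 2 = 0; 1 ≥ 0 — holds
At the ends of the range:
x = -1000: LHS = |2·(-1000) - 3| = |-2003| = 2003, RHS = (-1000) - 2 = -1002; 2003 ≥ -1002 — holds
x = 1000: LHS = |2·1000 - 3| = |1997| = 1997, RHS = 1000 - 2 = 998; 1997 ≥ 998 — holds
Hence LHS − RHS is never negative, i.e. LHS ≥ RHS throughout, so the relation holds for every integer in [-1000, 1000].

No counterexample exists.

Answer: True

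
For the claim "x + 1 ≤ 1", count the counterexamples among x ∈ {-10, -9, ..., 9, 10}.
Counterexamples in [-10, 10]: {1, 2, 3, 4, 5, 6, 7, 8, 9, 10}.

Counting them gives 10 values.

Answer: 10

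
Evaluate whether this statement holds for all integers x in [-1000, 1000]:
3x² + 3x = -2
The claim fails at x = 0:
x = 0: LHS = 3·0² + 3·0 = 0; 0 = -2 — FAILS

Because a single integer refutes it, the statement is false.

Answer: False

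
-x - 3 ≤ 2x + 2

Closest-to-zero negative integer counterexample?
Testing negative integers from -1 downward:
x = -1: LHS = -(-1) - 3 = -2, RHS = 2·(-1) + 2 = 0; -2 ≤ 0 — holds
x = -2: LHS = -(-2) - 3 = -1, RHS = 2·(-2) + 2 = -2; -1 ≤ -2 — FAILS  ← closest negative counterexample to 0

Answer: x = -2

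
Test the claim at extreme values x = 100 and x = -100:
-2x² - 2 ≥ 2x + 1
x = 100: LHS = -2·100² - 2 = -20002, RHS = 2·100 + 1 = 201; -20002 ≥ 201 — FAILS
x = -100: LHS = -2·(-100)² - 2 = -20002, RHS = 2·(-100) + 1 = -199; -20002 ≥ -199 — FAILS

Answer: No, fails for both x = 100 and x = -100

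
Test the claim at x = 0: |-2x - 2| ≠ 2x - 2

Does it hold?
x = 0: LHS = |-2·0 - 2| = |-2| = 2, RHS = 2·0 - 2 = -2; 2 ≠ -2 — holds

The relation is satisfied at x = 0.

Answer: Yes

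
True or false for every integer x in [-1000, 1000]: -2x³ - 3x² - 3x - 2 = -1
The claim fails at x = 0:
x = 0: LHS = -2·0³ - 3·0² - 3·0 - 2 = -2; -2 = -1 — FAILS

Because a single integer refutes it, the statement is false.

Answer: False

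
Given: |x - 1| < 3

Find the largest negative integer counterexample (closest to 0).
Testing negative integers from -1 downward:
x = -1: LHS = |(-1) - 1| = |-2| = 2; 2 < 3 — holds
x = -2: LHS = |(-2) - 1| = |-3| = 3; 3 < 3 — FAILS  ← closest negative counterexample to 0

Answer: x = -2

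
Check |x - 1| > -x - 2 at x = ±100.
x = 100: LHS = |100 - 1| = |99| = 99, RHS = -100 - 2 = -102; 99 > -102 — holds
x = -100: LHS = |(-100) - 1| = |-101| = 101, RHS = -(-100) - 2 = 98; 101 > 98 — holds

Answer: Yes, holds for both x = 100 and x = -100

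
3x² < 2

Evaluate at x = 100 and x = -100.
x = 100: LHS = 3·100² = 30000; 30000 < 2 — FAILS
x = -100: LHS = 3·(-100)² = 30000; 30000 < 2 — FAILS

Answer: No, fails for both x = 100 and x = -100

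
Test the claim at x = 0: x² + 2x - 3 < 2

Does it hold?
x = 0: LHS = 0² + 2·0 - 3 = -3; -3 < 2 — holds

The relation is satisfied at x = 0.

Answer: Yes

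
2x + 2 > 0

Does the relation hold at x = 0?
x = 0: LHS = 2·0 + 2 = 2; 2 > 0 — holds

The relation is satisfied at x = 0.

Answer: Yes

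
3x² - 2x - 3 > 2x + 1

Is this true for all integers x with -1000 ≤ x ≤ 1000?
The claim fails at x = 0:
x = 0: LHS = 3·0² - 2·0 - 3 = -3, RHS = 2·0 + 1 = 1; -3 > 1 — FAILS

Because a single integer refutes it, the statement is false.

Answer: False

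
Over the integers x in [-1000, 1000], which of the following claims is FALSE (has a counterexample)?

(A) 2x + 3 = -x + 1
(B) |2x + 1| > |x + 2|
(A) x = 0: LHS = 2·0 + 3 = 3, RHS = -0 + 1 = 1; 3 = 1 — FAILS
(B) x = 0: LHS = |2·0 + 1| = |1| = 1, RHS = |0 + 2| = |2| = 2; 1 > 2 — FAILS

Answer: Both A and B are false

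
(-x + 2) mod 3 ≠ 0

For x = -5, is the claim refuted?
Substitute x = -5 into the relation:
x = -5: LHS = (-(-5) + 2) mod 3 = 7 mod 3 = 1; 1 ≠ 0 — holds

The claim holds here, so x = -5 is not a counterexample. (A counterexample exists elsewhere, e.g. x = -1.)

Answer: No, x = -5 is not a counterexample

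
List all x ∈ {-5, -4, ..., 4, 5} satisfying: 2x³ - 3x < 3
Holds for: {-5, -4, -3, -2, -1, 0, 1}
Fails for: {2, 3, 4, 5}

Answer: {-5, -4, -3, -2, -1, 0, 1}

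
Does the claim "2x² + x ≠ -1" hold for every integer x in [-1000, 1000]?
Over all integers in [-1000, 1000], LHS − RHS is always positive; it is smallest at x = 0, where it equals 1:
x = 0: LHS = 2·0² + 0 = 0; 0 ≠ -1 — holds
At the ends of the range:
x = -1000: LHS = 2·(-1000)² + (-1000) = 1999000; 1999000 ≠ -1 — holds
x = 1000: LHS = 2·1000² + 1000 = 2001000; 2001000 ≠ -1 — holds
Hence LHS − RHS is never 0, i.e. the two sides are never equal, so the relation holds for every integer in [-1000, 1000].

No counterexample exists.

Answer: True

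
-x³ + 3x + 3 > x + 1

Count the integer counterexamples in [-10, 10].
Counterexamples in [-10, 10]: {2, 3, 4, 5, 6, 7, 8, 9, 10}.

Counting them gives 9 values.

Answer: 9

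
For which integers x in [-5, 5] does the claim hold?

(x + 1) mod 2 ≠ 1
Holds for: {-5, -3, -1, 1, 3, 5}
Fails for: {-4, -2, 0, 2, 4}

Answer: {-5, -3, -1, 1, 3, 5}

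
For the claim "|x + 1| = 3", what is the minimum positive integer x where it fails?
Testing positive integers:
x = 1: LHS = |1 + 1| = |2| = 2; 2 = 3 — FAILS  ← smallest positive counterexample

Answer: x = 1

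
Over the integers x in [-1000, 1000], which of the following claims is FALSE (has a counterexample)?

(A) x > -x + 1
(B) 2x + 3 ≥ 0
(A) x = 0: RHS = -0 + 1 = 1; 0 > 1 — FAILS
(B) x = -2: LHS = 2·(-2) + 3 = -1; -1 ≥ 0 — FAILS

Answer: Both A and B are false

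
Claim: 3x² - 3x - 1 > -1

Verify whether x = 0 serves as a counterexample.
Substitute x = 0 into the relation:
x = 0: LHS = 3·0² - 3·0 - 1 = -1; -1 > -1 — FAILS

Since the claim fails at x = 0, this value is a counterexample.

Answer: Yes, x = 0 is a counterexample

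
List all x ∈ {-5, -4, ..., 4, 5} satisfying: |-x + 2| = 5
Holds for: {-3}
Fails for: {-5, -4, -2, -1, 0, 1, 2, 3, 4, 5}

Answer: {-3}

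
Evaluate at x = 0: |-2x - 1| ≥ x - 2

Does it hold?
x = 0: LHS = |-2·0 - 1| = |-1| = 1, RHS = 0 - 2 = -2; 1 ≥ -2 — holds

The relation is satisfied at x = 0.

Answer: Yes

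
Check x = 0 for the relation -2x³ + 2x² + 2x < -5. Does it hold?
x = 0: LHS = -2·0³ + 2·0² + 2·0 = 0; 0 < -5 — FAILS

The relation fails at x = 0, so x = 0 is a counterexample.

Answer: No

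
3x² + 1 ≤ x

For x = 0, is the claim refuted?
Substitute x = 0 into the relation:
x = 0: LHS = 3·0² + 1 = 1; 1 ≤ 0 — FAILS

Since the claim fails at x = 0, this value is a counterexample.

Answer: Yes, x = 0 is a counterexample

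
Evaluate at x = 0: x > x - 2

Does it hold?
x = 0: RHS = 0 - 2 = -2; 0 > -2 — holds

The relation is satisfied at x = 0.

Answer: Yes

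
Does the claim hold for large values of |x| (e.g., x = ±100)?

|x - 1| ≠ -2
x = 100: LHS = |100 - 1| = |99| = 99; 99 ≠ -2 — holds
x = -100: LHS = |(-100) - 1| = |-101| = 101; 101 ≠ -2 — holds

Answer: Yes, holds for both x = 100 and x = -100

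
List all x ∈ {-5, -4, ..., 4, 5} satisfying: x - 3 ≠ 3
Over all integers in [-5, 5], LHS − RHS is always negative; it is closest to 0 at x = 5, where it equals -1:
x = 5: LHS = 5 - 3 = 2; 2 ≠ 3 — holds
At the ends of the range:
x = -5: LHS = (-5) - 3 = -8; -8 ≠ 3 — holds
Hence LHS − RHS is never 0, i.e. the two sides are never equal, so the relation holds for every integer in [-5, 5].

Answer: All integers in [-5, 5]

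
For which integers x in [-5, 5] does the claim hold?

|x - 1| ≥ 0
An absolute value is never negative, so the left side is ≥ 0 for every x, while the right side is 0. Tightest case in [-5, 5] is x = 1:
x = 1: LHS = |1 - 1| = |0| = 0; 0 ≥ 0 — holds
Hence LHS − RHS is never negative, i.e. LHS ≥ RHS throughout, so the relation holds for every integer in [-5, 5].

Answer: All integers in [-5, 5]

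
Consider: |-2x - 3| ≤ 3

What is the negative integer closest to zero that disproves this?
Testing negative integers from -1 downward:
x = -1: LHS = |-2·(-1) - 3| = |-1| = 1; 1 ≤ 3 — holds
x = -2: LHS = |-2·(-2) - 3| = |1| = 1; 1 ≤ 3 — holds
x = -3: LHS = |-2·(-3) - 3| = |3| = 3; 3 ≤ 3 — holds
x = -4: LHS = |-2·(-4) - 3| = |5| = 5; 5 ≤ 3 — FAILS  ← closest negative counterexample to 0

Answer: x = -4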